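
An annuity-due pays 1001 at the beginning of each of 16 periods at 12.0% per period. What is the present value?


PV_due = PMT * (1-(1+i)^(-n))/i * (1+i)
PV_immediate = 6980.9601
PV_due = 6980.9601 * 1.12
= 7818.6754


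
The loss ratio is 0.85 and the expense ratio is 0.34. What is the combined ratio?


Combined ratio = loss ratio + expense ratio
= 0.85 + 0.34
= 1.19


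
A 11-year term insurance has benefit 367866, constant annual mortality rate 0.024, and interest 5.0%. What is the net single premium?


NSP = benefit * sum_{k=0}^{n-1} k_p_x * q * v^(k+1)
With constant q=0.024, v=0.952381
Sum = 0.179165
NSP = 367866 * 0.179165
= 65908.6764


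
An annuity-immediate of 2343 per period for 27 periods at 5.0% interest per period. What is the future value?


FV = PMT * ((1+i)^n - 1) / i
= 2343 * ((1.05)^27 - 1) / 0.05
= 2343 * (3.733456 - 1) / 0.05
= 128089.7633


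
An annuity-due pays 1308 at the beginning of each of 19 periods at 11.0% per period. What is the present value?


PV_due = PMT * (1-(1+i)^(-n))/i * (1+i)
PV_immediate = 10253.7968
PV_due = 10253.7968 * 1.11
= 11381.7145


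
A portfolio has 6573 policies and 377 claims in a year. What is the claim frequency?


frequency = claims / policies
= 377 / 6573
= 0.0574


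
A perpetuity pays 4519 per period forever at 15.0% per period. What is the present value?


PV = PMT / i
= 4519 / 0.15
= 30126.6667


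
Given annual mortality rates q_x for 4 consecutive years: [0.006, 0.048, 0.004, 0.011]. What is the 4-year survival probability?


p_k = 1 - q_k for each year
Survival = product of (1 - q_k)
= 0.994 * 0.952 * 0.996 * 0.989
= 0.9321


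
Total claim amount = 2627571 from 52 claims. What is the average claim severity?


severity = total / number
= 2627571 / 52
= 50530.2115


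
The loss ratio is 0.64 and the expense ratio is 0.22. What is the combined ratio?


Combined ratio = loss ratio + expense ratio
= 0.64 + 0.22
= 0.86


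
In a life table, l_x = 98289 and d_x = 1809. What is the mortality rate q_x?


q_x = d_x / l_x
= 1809 / 98289
= 0.0184


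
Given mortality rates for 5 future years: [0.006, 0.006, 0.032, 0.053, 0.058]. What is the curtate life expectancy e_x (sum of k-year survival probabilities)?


e_x = sum_{k=1}^{n} k_p_x
k_p_x values:
  1_p_x = 0.994
  2_p_x = 0.988036
  3_p_x = 0.956419
  4_p_x = 0.905729
  5_p_x = 0.853196
e_x = 4.6974


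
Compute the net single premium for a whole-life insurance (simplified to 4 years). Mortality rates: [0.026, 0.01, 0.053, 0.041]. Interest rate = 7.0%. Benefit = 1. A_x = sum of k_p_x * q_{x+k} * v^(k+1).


v = 0.934579
Year 0: k_p_x=1.0, q=0.026, term=0.024299
Year 1: k_p_x=0.974, q=0.01, term=0.008507
Year 2: k_p_x=0.96426, q=0.053, term=0.041718
Year 3: k_p_x=0.913154, q=0.041, term=0.028562
A_x = 0.1031


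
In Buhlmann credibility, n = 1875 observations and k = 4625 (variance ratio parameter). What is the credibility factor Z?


Z = n / (n + k)
= 1875 / (1875 + 4625)
= 1875 / 6500
= 0.2885


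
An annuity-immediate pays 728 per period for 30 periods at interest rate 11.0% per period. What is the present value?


PV = PMT * (1 - (1+i)^(-n)) / i
= 728 * (1 - (1+0.11)^(-30)) / 0.11
= 728 * (1 - 0.043683) / 0.11
= 728 * 8.693793
= 6329.081


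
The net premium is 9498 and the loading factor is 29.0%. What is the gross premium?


Gross = net * (1 + loading)
= 9498 * (1 + 0.29)
= 9498 * 1.29
= 12252.42


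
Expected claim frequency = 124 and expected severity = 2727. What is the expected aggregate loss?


E[S] = E[N] * E[X]
= 124 * 2727
= 338148


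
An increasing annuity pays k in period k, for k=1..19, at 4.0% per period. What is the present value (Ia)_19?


(Ia)_n = sum_{k=1}^{n} k * v^k, v = 1/(1+i)
v = 0.961538
Sum computed term by term:
(Ia)_19 = 116.0273


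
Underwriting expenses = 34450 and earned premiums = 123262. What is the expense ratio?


Expense ratio = expenses / premiums
= 34450 / 123262
= 0.2795


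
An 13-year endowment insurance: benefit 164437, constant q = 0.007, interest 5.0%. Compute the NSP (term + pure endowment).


Term component = 10419.3483
Pure endowment = 13_p_x * v^13 * benefit = 0.912726 * 0.530321 * 164437 = 79593.7355
NSP = 90013.0838


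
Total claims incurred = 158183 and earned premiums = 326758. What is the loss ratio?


Loss ratio = claims / premiums
= 158183 / 326758
= 0.4841


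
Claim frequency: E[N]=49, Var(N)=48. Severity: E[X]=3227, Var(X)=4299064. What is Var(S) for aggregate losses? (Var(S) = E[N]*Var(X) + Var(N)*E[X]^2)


Var(S) = E[N]*Var(X) + Var(N)*E[X]^2
= 49*4299064 + 48*3227^2
= 210654136 + 499849392
= 7.1050e+08


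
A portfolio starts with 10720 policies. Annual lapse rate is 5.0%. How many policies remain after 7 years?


remaining = initial * (1 - lapse)^years
= 10720 * (1 - 0.05)^7
= 10720 * 0.698337
= 7486.1758


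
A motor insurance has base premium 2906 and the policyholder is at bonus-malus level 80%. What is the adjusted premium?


adjusted = base * BM_level / 100
= 2906 * 80 / 100
= 2906 * 0.8
= 2324.8


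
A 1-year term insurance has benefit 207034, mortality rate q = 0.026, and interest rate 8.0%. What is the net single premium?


NSP = benefit * q * v
v = 1/(1+i) = 0.925926
NSP = 207034 * 0.026 * 0.925926
= 4984.1519


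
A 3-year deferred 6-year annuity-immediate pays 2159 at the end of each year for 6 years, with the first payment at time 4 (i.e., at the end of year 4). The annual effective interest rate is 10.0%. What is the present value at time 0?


PV at time 3 of the 6-year annuity-immediate:
a_n = 2159 * (1-(1+0.1)^(-6))/0.1 = 9403.0079
Discount back 3 years to time 0:
PV = 9403.0079 * (1+0.1)^(-3)
= 9403.0079 * 0.751315
= 7064.619


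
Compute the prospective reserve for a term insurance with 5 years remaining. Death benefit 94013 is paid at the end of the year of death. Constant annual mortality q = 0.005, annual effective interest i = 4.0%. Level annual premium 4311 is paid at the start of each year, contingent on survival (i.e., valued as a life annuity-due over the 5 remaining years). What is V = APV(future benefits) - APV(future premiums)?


v = 1/(1+i) = 0.961538
APV(future benefits) per unit = sum_{k=0}^{4} k_p_x * q * v^(k+1) = 0.022046
APV(future benefits) = 94013 * 0.022046 = 2072.6379
Life annuity-due factor ä_{x:5} = sum_{k=0}^{4} k_p_x * v^k = 4.585628
APV(future premiums) = 4311 * 4.585628 = 19768.6441
V = 2072.6379 - 19768.6441
= -17696.0062


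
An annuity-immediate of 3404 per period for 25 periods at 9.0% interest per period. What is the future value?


FV = PMT * ((1+i)^n - 1) / i
= 3404 * ((1.09)^25 - 1) / 0.09
= 3404 * (8.623081 - 1) / 0.09
= 288321.8508


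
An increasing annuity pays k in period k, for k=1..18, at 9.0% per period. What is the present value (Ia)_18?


(Ia)_n = sum_{k=1}^{n} k * v^k, v = 1/(1+i)
v = 0.917431
Sum computed term by term:
(Ia)_18 = 63.6416


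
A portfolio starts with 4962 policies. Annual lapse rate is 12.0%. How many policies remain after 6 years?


remaining = initial * (1 - lapse)^years
= 4962 * (1 - 0.12)^6
= 4962 * 0.464404
= 2304.3731


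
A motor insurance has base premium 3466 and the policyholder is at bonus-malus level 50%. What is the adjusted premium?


adjusted = base * BM_level / 100
= 3466 * 50 / 100
= 3466 * 0.5
= 1733.0


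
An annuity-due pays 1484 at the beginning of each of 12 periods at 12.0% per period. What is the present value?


PV_due = PMT * (1-(1+i)^(-n))/i * (1+i)
PV_immediate = 9192.4514
PV_due = 9192.4514 * 1.12
= 10295.5455


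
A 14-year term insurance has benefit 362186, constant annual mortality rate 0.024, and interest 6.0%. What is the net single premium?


NSP = benefit * sum_{k=0}^{n-1} k_p_x * q * v^(k+1)
With constant q=0.024, v=0.943396
Sum = 0.195775
NSP = 362186 * 0.195775
= 70907.125


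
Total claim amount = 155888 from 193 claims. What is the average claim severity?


severity = total / number
= 155888 / 193
= 807.7098


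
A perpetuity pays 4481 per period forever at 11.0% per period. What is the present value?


PV = PMT / i
= 4481 / 0.11
= 40736.3636


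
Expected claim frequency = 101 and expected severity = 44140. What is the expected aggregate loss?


E[S] = E[N] * E[X]
= 101 * 44140
= 4.4581e+06


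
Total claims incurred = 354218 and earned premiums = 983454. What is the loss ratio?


Loss ratio = claims / premiums
= 354218 / 983454
= 0.3602


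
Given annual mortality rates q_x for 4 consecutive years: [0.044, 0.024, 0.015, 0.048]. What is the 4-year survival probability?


p_k = 1 - q_k for each year
Survival = product of (1 - q_k)
= 0.956 * 0.976 * 0.985 * 0.952
= 0.8749


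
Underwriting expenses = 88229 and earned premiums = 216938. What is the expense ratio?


Expense ratio = expenses / premiums
= 88229 / 216938
= 0.4067


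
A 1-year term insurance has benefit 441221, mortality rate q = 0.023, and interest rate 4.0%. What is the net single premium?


NSP = benefit * q * v
v = 1/(1+i) = 0.961538
NSP = 441221 * 0.023 * 0.961538
= 9757.7721


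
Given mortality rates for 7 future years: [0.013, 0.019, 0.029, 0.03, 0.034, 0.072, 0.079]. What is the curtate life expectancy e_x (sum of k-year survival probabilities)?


e_x = sum_{k=1}^{n} k_p_x
k_p_x values:
  1_p_x = 0.987
  2_p_x = 0.968247
  3_p_x = 0.940168
  4_p_x = 0.911963
  5_p_x = 0.880956
  6_p_x = 0.817527
  7_p_x = 0.752943
e_x = 6.2588


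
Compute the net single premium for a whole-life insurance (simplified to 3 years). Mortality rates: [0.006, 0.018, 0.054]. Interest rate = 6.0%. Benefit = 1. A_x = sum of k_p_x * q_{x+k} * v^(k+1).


v = 0.943396
Year 0: k_p_x=1.0, q=0.006, term=0.00566
Year 1: k_p_x=0.994, q=0.018, term=0.015924
Year 2: k_p_x=0.976108, q=0.054, term=0.044256
A_x = 0.0658


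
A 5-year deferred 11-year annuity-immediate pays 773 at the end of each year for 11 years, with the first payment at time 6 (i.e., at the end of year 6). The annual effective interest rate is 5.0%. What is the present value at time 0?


PV at time 5 of the 11-year annuity-immediate:
a_n = 773 * (1-(1+0.05)^(-11))/0.05 = 6420.8582
Discount back 5 years to time 0:
PV = 6420.8582 * (1+0.05)^(-5)
= 6420.8582 * 0.783526
= 5030.9104


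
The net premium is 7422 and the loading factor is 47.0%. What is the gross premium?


Gross = net * (1 + loading)
= 7422 * (1 + 0.47)
= 7422 * 1.47
= 10910.34


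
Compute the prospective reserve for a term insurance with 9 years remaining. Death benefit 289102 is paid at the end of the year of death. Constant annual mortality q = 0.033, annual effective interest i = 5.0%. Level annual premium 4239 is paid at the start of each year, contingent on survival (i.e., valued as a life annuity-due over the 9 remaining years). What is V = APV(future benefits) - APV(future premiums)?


v = 1/(1+i) = 0.952381
APV(future benefits) per unit = sum_{k=0}^{8} k_p_x * q * v^(k+1) = 0.208107
APV(future benefits) = 289102 * 0.208107 = 60164.2329
Life annuity-due factor ä_{x:9} = sum_{k=0}^{8} k_p_x * v^k = 6.621595
APV(future premiums) = 4239 * 6.621595 = 28068.9433
V = 60164.2329 - 28068.9433
= 32095.2896


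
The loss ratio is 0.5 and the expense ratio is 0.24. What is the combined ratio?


Combined ratio = loss ratio + expense ratio
= 0.5 + 0.24
= 0.74


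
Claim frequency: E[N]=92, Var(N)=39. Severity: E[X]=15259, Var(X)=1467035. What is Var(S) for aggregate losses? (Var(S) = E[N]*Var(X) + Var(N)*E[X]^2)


Var(S) = E[N]*Var(X) + Var(N)*E[X]^2
= 92*1467035 + 39*15259^2
= 134967220 + 9080646159
= 9.2156e+09


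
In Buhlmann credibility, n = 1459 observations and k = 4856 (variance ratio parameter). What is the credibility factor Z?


Z = n / (n + k)
= 1459 / (1459 + 4856)
= 1459 / 6315
= 0.231


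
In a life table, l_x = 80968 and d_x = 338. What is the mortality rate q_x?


q_x = d_x / l_x
= 338 / 80968
= 0.0042


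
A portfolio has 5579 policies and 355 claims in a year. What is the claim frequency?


frequency = claims / policies
= 355 / 5579
= 0.0636


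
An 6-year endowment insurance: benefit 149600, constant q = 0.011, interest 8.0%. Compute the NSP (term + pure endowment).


Term component = 7419.5664
Pure endowment = 6_p_x * v^6 * benefit = 0.935789 * 0.63017 * 149600 = 88219.9506
NSP = 95639.517


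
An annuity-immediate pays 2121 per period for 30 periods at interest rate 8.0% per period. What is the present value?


PV = PMT * (1 - (1+i)^(-n)) / i
= 2121 * (1 - (1+0.08)^(-30)) / 0.08
= 2121 * (1 - 0.099377) / 0.08
= 2121 * 11.257783
= 23877.7585


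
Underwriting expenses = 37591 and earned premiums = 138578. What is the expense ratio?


Expense ratio = expenses / premiums
= 37591 / 138578
= 0.2713


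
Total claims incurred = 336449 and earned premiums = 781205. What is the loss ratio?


Loss ratio = claims / premiums
= 336449 / 781205
= 0.4307


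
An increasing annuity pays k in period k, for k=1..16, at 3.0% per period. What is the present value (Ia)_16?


(Ia)_n = sum_{k=1}^{n} k * v^k, v = 1/(1+i)
v = 0.970874
Sum computed term by term:
(Ia)_16 = 98.9088


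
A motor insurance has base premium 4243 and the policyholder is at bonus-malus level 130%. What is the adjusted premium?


adjusted = base * BM_level / 100
= 4243 * 130 / 100
= 4243 * 1.3
= 5515.9


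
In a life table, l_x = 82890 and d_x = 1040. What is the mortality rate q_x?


q_x = d_x / l_x
= 1040 / 82890
= 0.0125


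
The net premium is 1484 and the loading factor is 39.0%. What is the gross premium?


Gross = net * (1 + loading)
= 1484 * (1 + 0.39)
= 1484 * 1.39
= 2062.76


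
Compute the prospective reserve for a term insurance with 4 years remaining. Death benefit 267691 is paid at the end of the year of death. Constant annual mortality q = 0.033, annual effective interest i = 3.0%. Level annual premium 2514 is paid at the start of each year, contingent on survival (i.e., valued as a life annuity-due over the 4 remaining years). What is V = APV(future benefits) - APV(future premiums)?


v = 1/(1+i) = 0.970874
APV(future benefits) per unit = sum_{k=0}^{3} k_p_x * q * v^(k+1) = 0.11687
APV(future benefits) = 267691 * 0.11687 = 31284.9179
Life annuity-due factor ä_{x:4} = sum_{k=0}^{3} k_p_x * v^k = 3.647746
APV(future premiums) = 2514 * 3.647746 = 9170.4323
V = 31284.9179 - 9170.4323
= 22114.4856


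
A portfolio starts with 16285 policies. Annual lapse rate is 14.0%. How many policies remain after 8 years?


remaining = initial * (1 - lapse)^years
= 16285 * (1 - 0.14)^8
= 16285 * 0.299218
= 4872.7639


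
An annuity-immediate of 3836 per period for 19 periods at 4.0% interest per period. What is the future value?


FV = PMT * ((1+i)^n - 1) / i
= 3836 * ((1.04)^19 - 1) / 0.04
= 3836 * (2.106849 - 1) / 0.04
= 106146.836


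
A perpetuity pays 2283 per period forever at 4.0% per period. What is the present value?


PV = PMT / i
= 2283 / 0.04
= 57075.0


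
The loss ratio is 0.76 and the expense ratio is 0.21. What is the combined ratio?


Combined ratio = loss ratio + expense ratio
= 0.76 + 0.21
= 0.97


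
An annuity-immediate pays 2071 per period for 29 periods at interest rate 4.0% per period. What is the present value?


PV = PMT * (1 - (1+i)^(-n)) / i
= 2071 * (1 - (1+0.04)^(-29)) / 0.04
= 2071 * (1 - 0.320651) / 0.04
= 2071 * 16.983715
= 35173.273


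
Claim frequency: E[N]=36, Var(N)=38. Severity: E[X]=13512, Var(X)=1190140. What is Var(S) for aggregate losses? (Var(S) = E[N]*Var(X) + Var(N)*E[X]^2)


Var(S) = E[N]*Var(X) + Var(N)*E[X]^2
= 36*1190140 + 38*13512^2
= 42845040 + 6937817472
= 6.9807e+09


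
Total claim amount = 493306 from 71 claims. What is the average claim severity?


severity = total / number
= 493306 / 71
= 6947.9718


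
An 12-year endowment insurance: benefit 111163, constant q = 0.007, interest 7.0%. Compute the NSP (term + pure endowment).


Term component = 5981.399
Pure endowment = 12_p_x * v^12 * benefit = 0.91916 * 0.444012 * 111163 = 45367.6108
NSP = 51349.0098


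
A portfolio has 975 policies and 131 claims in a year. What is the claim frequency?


frequency = claims / policies
= 131 / 975
= 0.1344


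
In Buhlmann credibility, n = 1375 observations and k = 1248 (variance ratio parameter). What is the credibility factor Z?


Z = n / (n + k)
= 1375 / (1375 + 1248)
= 1375 / 2623
= 0.5242


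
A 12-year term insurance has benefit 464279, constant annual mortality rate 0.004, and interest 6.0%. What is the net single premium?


NSP = benefit * sum_{k=0}^{n-1} k_p_x * q * v^(k+1)
With constant q=0.004, v=0.943396
Sum = 0.032898
NSP = 464279 * 0.032898
= 15273.8303


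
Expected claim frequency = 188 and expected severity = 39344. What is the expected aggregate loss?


E[S] = E[N] * E[X]
= 188 * 39344
= 7.3967e+06


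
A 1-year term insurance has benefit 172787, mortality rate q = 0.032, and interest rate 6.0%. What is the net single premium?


NSP = benefit * q * v
v = 1/(1+i) = 0.943396
NSP = 172787 * 0.032 * 0.943396
= 5216.2113


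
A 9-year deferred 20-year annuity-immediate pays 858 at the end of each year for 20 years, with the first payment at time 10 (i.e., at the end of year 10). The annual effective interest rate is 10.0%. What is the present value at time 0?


PV at time 9 of the 20-year annuity-immediate:
a_n = 858 * (1-(1+0.1)^(-20))/0.1 = 7304.6377
Discount back 9 years to time 0:
PV = 7304.6377 * (1+0.1)^(-9)
= 7304.6377 * 0.424098
= 3097.8794


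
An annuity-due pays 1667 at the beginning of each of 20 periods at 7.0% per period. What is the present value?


PV_due = PMT * (1-(1+i)^(-n))/i * (1+i)
PV_immediate = 17660.2217
PV_due = 17660.2217 * 1.07
= 18896.4373


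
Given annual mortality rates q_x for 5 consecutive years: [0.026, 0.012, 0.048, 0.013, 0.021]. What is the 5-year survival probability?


p_k = 1 - q_k for each year
Survival = product of (1 - q_k)
= 0.974 * 0.988 * 0.952 * 0.987 * 0.979
= 0.8852


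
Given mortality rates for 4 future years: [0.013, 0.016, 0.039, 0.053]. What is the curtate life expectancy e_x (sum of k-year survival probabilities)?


e_x = sum_{k=1}^{n} k_p_x
k_p_x values:
  1_p_x = 0.987
  2_p_x = 0.971208
  3_p_x = 0.933331
  4_p_x = 0.883864
e_x = 3.7754


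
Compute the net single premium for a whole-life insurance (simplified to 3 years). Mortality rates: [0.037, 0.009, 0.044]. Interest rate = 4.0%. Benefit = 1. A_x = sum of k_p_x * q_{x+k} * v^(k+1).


v = 0.961538
Year 0: k_p_x=1.0, q=0.037, term=0.035577
Year 1: k_p_x=0.963, q=0.009, term=0.008013
Year 2: k_p_x=0.954333, q=0.044, term=0.03733
A_x = 0.0809


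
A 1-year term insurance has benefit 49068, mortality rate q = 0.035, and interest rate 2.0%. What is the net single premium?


NSP = benefit * q * v
v = 1/(1+i) = 0.980392
NSP = 49068 * 0.035 * 0.980392
= 1683.7059


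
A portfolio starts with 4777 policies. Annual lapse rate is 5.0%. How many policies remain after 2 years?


remaining = initial * (1 - lapse)^years
= 4777 * (1 - 0.05)^2
= 4777 * 0.9025
= 4311.2425


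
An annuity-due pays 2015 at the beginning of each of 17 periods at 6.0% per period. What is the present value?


PV_due = PMT * (1-(1+i)^(-n))/i * (1+i)
PV_immediate = 21111.6783
PV_due = 21111.6783 * 1.06
= 22378.379


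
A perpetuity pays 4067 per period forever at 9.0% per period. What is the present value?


PV = PMT / i
= 4067 / 0.09
= 45188.8889


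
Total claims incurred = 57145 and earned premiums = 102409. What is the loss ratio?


Loss ratio = claims / premiums
= 57145 / 102409
= 0.558


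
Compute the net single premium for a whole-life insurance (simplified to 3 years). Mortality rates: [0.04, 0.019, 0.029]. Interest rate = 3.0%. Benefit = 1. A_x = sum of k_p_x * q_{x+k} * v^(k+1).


v = 0.970874
Year 0: k_p_x=1.0, q=0.04, term=0.038835
Year 1: k_p_x=0.96, q=0.019, term=0.017193
Year 2: k_p_x=0.94176, q=0.029, term=0.024993
A_x = 0.081


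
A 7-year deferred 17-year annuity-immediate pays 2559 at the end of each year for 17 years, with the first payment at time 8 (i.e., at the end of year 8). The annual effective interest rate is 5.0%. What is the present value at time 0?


PV at time 7 of the 17-year annuity-immediate:
a_n = 2559 * (1-(1+0.05)^(-17))/0.05 = 28850.3355
Discount back 7 years to time 0:
PV = 28850.3355 * (1+0.05)^(-7)
= 28850.3355 * 0.710681
= 20503.3948


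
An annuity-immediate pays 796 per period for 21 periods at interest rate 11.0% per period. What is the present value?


PV = PMT * (1 - (1+i)^(-n)) / i
= 796 * (1 - (1+0.11)^(-21)) / 0.11
= 796 * (1 - 0.111742) / 0.11
= 796 * 8.07507
= 6427.756


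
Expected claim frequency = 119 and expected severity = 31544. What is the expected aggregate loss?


E[S] = E[N] * E[X]
= 119 * 31544
= 3.7537e+06


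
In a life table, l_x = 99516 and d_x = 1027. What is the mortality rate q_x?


q_x = d_x / l_x
= 1027 / 99516
= 0.0103


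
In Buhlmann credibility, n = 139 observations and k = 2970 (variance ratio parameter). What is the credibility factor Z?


Z = n / (n + k)
= 139 / (139 + 2970)
= 139 / 3109
= 0.0447


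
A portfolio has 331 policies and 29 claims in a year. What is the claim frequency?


frequency = claims / policies
= 29 / 331
= 0.0876


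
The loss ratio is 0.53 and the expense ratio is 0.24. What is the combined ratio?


Combined ratio = loss ratio + expense ratio
= 0.53 + 0.24
= 0.77


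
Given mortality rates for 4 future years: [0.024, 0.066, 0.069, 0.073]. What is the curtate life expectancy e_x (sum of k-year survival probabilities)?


e_x = sum_{k=1}^{n} k_p_x
k_p_x values:
  1_p_x = 0.976
  2_p_x = 0.911584
  3_p_x = 0.848685
  4_p_x = 0.786731
e_x = 3.523


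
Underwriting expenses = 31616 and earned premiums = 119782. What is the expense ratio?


Expense ratio = expenses / premiums
= 31616 / 119782
= 0.2639


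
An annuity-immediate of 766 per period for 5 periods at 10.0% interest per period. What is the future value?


FV = PMT * ((1+i)^n - 1) / i
= 766 * ((1.1)^5 - 1) / 0.1
= 766 * (1.61051 - 1) / 0.1
= 4676.5066


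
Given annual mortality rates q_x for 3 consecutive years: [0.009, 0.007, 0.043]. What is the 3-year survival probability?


p_k = 1 - q_k for each year
Survival = product of (1 - q_k)
= 0.991 * 0.993 * 0.957
= 0.9417


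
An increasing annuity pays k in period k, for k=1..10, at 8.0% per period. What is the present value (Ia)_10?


(Ia)_n = sum_{k=1}^{n} k * v^k, v = 1/(1+i)
v = 0.925926
Sum computed term by term:
(Ia)_10 = 32.6869


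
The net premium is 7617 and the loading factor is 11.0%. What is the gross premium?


Gross = net * (1 + loading)
= 7617 * (1 + 0.11)
= 7617 * 1.11
= 8454.87


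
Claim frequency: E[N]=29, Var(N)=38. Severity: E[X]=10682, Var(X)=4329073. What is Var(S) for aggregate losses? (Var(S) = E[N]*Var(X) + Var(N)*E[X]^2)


Var(S) = E[N]*Var(X) + Var(N)*E[X]^2
= 29*4329073 + 38*10682^2
= 125543117 + 4335994712
= 4.4615e+09


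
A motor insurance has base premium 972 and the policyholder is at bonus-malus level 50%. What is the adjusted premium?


adjusted = base * BM_level / 100
= 972 * 50 / 100
= 972 * 0.5
= 486.0


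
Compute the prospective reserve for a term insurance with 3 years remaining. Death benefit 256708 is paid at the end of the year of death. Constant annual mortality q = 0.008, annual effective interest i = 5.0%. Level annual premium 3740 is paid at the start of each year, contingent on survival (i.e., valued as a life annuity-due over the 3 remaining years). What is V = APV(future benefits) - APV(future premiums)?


v = 1/(1+i) = 0.952381
APV(future benefits) per unit = sum_{k=0}^{2} k_p_x * q * v^(k+1) = 0.021618
APV(future benefits) = 256708 * 0.021618 = 5549.4636
Life annuity-due factor ä_{x:3} = sum_{k=0}^{2} k_p_x * v^k = 2.837337
APV(future premiums) = 3740 * 2.837337 = 10611.6402
V = 5549.4636 - 10611.6402
= -5062.1766


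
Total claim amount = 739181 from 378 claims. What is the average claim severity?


severity = total / number
= 739181 / 378
= 1955.5053


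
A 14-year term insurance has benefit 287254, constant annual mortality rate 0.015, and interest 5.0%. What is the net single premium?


NSP = benefit * sum_{k=0}^{n-1} k_p_x * q * v^(k+1)
With constant q=0.015, v=0.952381
Sum = 0.136442
NSP = 287254 * 0.136442
= 39193.6439


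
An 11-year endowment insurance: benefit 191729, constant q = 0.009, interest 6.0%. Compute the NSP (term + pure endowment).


Term component = 13081.2489
Pure endowment = 11_p_x * v^11 * benefit = 0.905337 * 0.526788 * 191729 = 91439.4254
NSP = 104520.6743


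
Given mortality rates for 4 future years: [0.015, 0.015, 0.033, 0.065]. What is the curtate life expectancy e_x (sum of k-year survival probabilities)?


e_x = sum_{k=1}^{n} k_p_x
k_p_x values:
  1_p_x = 0.985
  2_p_x = 0.970225
  3_p_x = 0.938208
  4_p_x = 0.877224
e_x = 3.7707


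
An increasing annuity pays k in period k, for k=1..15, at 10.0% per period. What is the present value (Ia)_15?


(Ia)_n = sum_{k=1}^{n} k * v^k, v = 1/(1+i)
v = 0.909091
Sum computed term by term:
(Ia)_15 = 47.7581


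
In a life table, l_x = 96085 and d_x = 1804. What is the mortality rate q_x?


q_x = d_x / l_x
= 1804 / 96085
= 0.0188


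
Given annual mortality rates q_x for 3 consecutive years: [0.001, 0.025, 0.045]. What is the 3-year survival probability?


p_k = 1 - q_k for each year
Survival = product of (1 - q_k)
= 0.999 * 0.975 * 0.955
= 0.9302


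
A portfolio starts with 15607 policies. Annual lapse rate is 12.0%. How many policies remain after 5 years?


remaining = initial * (1 - lapse)^years
= 15607 * (1 - 0.12)^5
= 15607 * 0.527732
= 8236.312


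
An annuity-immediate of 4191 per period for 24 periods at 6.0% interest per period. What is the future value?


FV = PMT * ((1+i)^n - 1) / i
= 4191 * ((1.06)^24 - 1) / 0.06
= 4191 * (4.048935 - 1) / 0.06
= 212968.0847


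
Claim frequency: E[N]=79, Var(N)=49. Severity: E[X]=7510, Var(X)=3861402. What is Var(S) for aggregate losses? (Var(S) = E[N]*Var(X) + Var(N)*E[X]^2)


Var(S) = E[N]*Var(X) + Var(N)*E[X]^2
= 79*3861402 + 49*7510^2
= 305050758 + 2763604900
= 3.0687e+09


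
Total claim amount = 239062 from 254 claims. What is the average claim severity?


severity = total / number
= 239062 / 254
= 941.189


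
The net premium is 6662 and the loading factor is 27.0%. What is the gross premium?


Gross = net * (1 + loading)
= 6662 * (1 + 0.27)
= 6662 * 1.27
= 8460.74


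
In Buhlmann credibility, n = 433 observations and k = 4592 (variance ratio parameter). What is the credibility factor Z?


Z = n / (n + k)
= 433 / (433 + 4592)
= 433 / 5025
= 0.0862


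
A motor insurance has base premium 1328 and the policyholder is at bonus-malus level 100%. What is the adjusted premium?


adjusted = base * BM_level / 100
= 1328 * 100 / 100
= 1328 * 1.0
= 1328.0


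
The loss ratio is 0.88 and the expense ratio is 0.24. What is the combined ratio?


Combined ratio = loss ratio + expense ratio
= 0.88 + 0.24
= 1.12


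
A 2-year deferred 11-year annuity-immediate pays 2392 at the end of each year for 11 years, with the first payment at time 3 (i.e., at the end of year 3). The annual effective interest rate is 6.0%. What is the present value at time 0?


PV at time 2 of the 11-year annuity-immediate:
a_n = 2392 * (1-(1+0.06)^(-11))/0.06 = 18865.404
Discount back 2 years to time 0:
PV = 18865.404 * (1+0.06)^(-2)
= 18865.404 * 0.889996
= 16790.1424


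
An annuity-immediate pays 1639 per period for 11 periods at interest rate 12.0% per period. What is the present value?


PV = PMT * (1 - (1+i)^(-n)) / i
= 1639 * (1 - (1+0.12)^(-11)) / 0.12
= 1639 * (1 - 0.287476) / 0.12
= 1639 * 5.937699
= 9731.8889


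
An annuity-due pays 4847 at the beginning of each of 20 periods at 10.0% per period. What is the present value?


PV_due = PMT * (1-(1+i)^(-n))/i * (1+i)
PV_immediate = 41265.2433
PV_due = 41265.2433 * 1.1
= 45391.7677


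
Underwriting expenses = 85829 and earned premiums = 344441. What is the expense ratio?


Expense ratio = expenses / premiums
= 85829 / 344441
= 0.2492


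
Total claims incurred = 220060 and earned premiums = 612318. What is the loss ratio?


Loss ratio = claims / premiums
= 220060 / 612318
= 0.3594


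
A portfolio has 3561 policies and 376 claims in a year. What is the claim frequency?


frequency = claims / policies
= 376 / 3561
= 0.1056


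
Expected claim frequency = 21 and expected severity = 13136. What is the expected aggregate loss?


E[S] = E[N] * E[X]
= 21 * 13136
= 275856


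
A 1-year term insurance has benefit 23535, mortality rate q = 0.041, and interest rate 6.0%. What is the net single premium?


NSP = benefit * q * v
v = 1/(1+i) = 0.943396
NSP = 23535 * 0.041 * 0.943396
= 910.316


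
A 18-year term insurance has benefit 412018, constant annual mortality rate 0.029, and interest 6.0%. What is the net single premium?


NSP = benefit * sum_{k=0}^{n-1} k_p_x * q * v^(k+1)
With constant q=0.029, v=0.943396
Sum = 0.25863
NSP = 412018 * 0.25863
= 106560.3917


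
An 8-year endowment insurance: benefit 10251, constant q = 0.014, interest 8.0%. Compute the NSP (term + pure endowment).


Term component = 789.8733
Pure endowment = 8_p_x * v^8 * benefit = 0.893337 * 0.540269 * 10251 = 4947.565
NSP = 5737.4383


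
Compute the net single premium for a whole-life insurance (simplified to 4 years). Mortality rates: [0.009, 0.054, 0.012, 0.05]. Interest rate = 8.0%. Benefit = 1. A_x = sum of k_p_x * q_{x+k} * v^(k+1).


v = 0.925926
Year 0: k_p_x=1.0, q=0.009, term=0.008333
Year 1: k_p_x=0.991, q=0.054, term=0.04588
Year 2: k_p_x=0.937486, q=0.012, term=0.00893
Year 3: k_p_x=0.926236, q=0.05, term=0.034041
A_x = 0.0972


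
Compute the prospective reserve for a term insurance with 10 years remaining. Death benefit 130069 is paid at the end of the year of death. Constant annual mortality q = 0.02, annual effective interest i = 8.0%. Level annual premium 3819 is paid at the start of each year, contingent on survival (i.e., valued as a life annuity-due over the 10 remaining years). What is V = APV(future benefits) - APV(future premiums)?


v = 1/(1+i) = 0.925926
APV(future benefits) per unit = sum_{k=0}^{9} k_p_x * q * v^(k+1) = 0.124307
APV(future benefits) = 130069 * 0.124307 = 16168.5443
Life annuity-due factor ä_{x:10} = sum_{k=0}^{9} k_p_x * v^k = 6.712602
APV(future premiums) = 3819 * 6.712602 = 25635.426
V = 16168.5443 - 25635.426
= -9466.8817


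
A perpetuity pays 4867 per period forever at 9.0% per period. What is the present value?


PV = PMT / i
= 4867 / 0.09
= 54077.7778


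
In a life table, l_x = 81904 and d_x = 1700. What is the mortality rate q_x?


q_x = d_x / l_x
= 1700 / 81904
= 0.0208


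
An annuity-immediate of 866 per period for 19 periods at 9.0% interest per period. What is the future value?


FV = PMT * ((1+i)^n - 1) / i
= 866 * ((1.09)^19 - 1) / 0.09
= 866 * (5.141661 - 1) / 0.09
= 39851.985


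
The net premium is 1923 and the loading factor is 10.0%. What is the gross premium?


Gross = net * (1 + loading)
= 1923 * (1 + 0.1)
= 1923 * 1.1
= 2115.3


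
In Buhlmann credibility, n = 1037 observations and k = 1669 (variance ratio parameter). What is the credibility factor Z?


Z = n / (n + k)
= 1037 / (1037 + 1669)
= 1037 / 2706
= 0.3832


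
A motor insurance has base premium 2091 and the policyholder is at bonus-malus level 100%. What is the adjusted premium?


adjusted = base * BM_level / 100
= 2091 * 100 / 100
= 2091 * 1.0
= 2091.0


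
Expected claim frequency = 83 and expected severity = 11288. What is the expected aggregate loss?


E[S] = E[N] * E[X]
= 83 * 11288
= 936904


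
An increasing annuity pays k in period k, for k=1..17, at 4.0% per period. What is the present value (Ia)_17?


(Ia)_n = sum_{k=1}^{n} k * v^k, v = 1/(1+i)
v = 0.961538
Sum computed term by term:
(Ia)_17 = 98.1238


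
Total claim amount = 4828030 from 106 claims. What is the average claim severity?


severity = total / number
= 4828030 / 106
= 45547.4528


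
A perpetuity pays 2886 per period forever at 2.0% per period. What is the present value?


PV = PMT / i
= 2886 / 0.02
= 144300.0


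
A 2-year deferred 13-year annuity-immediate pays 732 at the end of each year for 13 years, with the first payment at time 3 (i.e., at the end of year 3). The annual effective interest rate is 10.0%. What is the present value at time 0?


PV at time 2 of the 13-year annuity-immediate:
a_n = 732 * (1-(1+0.1)^(-13))/0.1 = 5199.6567
Discount back 2 years to time 0:
PV = 5199.6567 * (1+0.1)^(-2)
= 5199.6567 * 0.826446
= 4297.237


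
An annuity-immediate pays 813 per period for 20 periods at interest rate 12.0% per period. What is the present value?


PV = PMT * (1 - (1+i)^(-n)) / i
= 813 * (1 - (1+0.12)^(-20)) / 0.12
= 813 * (1 - 0.103667) / 0.12
= 813 * 7.469444
= 6072.6577


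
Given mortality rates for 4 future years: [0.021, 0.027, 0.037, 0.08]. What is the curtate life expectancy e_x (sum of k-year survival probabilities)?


e_x = sum_{k=1}^{n} k_p_x
k_p_x values:
  1_p_x = 0.979
  2_p_x = 0.952567
  3_p_x = 0.917322
  4_p_x = 0.843936
e_x = 3.6928


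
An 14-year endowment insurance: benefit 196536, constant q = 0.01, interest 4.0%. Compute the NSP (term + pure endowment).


Term component = 19587.6008
Pure endowment = 14_p_x * v^14 * benefit = 0.868746 * 0.577475 * 196536 = 98597.9958
NSP = 118185.5966


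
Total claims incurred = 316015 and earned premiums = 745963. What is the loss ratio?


Loss ratio = claims / premiums
= 316015 / 745963
= 0.4236


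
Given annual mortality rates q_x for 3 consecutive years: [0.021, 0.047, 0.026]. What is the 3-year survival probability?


p_k = 1 - q_k for each year
Survival = product of (1 - q_k)
= 0.979 * 0.953 * 0.974
= 0.9087


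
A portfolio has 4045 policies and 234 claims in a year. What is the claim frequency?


frequency = claims / policies
= 234 / 4045
= 0.0578


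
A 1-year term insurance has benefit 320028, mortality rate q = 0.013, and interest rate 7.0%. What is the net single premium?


NSP = benefit * q * v
v = 1/(1+i) = 0.934579
NSP = 320028 * 0.013 * 0.934579
= 3888.1907


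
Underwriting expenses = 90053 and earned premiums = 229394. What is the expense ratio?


Expense ratio = expenses / premiums
= 90053 / 229394
= 0.3926


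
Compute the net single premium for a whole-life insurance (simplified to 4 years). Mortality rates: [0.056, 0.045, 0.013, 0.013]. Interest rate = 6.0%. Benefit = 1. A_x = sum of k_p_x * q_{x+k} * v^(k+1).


v = 0.943396
Year 0: k_p_x=1.0, q=0.056, term=0.05283
Year 1: k_p_x=0.944, q=0.045, term=0.037807
Year 2: k_p_x=0.90152, q=0.013, term=0.00984
Year 3: k_p_x=0.8898, q=0.013, term=0.009162
A_x = 0.1096


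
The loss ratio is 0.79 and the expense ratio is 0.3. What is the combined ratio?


Combined ratio = loss ratio + expense ratio
= 0.79 + 0.3
= 1.09


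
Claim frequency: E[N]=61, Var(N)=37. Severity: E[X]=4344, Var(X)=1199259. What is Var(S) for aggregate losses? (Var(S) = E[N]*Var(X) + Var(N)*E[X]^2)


Var(S) = E[N]*Var(X) + Var(N)*E[X]^2
= 61*1199259 + 37*4344^2
= 73154799 + 698202432
= 7.7136e+08


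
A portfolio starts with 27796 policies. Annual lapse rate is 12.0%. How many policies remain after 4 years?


remaining = initial * (1 - lapse)^years
= 27796 * (1 - 0.12)^4
= 27796 * 0.599695
= 16669.1322


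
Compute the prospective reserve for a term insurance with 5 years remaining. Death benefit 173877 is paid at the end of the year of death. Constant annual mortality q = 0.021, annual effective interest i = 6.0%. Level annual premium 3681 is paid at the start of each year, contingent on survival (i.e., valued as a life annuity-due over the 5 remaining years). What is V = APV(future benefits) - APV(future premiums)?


v = 1/(1+i) = 0.943396
APV(future benefits) per unit = sum_{k=0}^{4} k_p_x * q * v^(k+1) = 0.085031
APV(future benefits) = 173877 * 0.085031 = 14784.9484
Life annuity-due factor ä_{x:5} = sum_{k=0}^{4} k_p_x * v^k = 4.292045
APV(future premiums) = 3681 * 4.292045 = 15799.0168
V = 14784.9484 - 15799.0168
= -1014.0685


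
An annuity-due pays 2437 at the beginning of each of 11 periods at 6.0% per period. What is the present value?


PV_due = PMT * (1-(1+i)^(-n))/i * (1+i)
PV_immediate = 19220.3133
PV_due = 19220.3133 * 1.06
= 20373.5321


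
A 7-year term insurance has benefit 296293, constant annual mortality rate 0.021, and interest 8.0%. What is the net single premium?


NSP = benefit * sum_{k=0}^{n-1} k_p_x * q * v^(k+1)
With constant q=0.021, v=0.925926
Sum = 0.10335
NSP = 296293 * 0.10335
= 30621.876


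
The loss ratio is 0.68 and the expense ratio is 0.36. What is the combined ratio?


Combined ratio = loss ratio + expense ratio
= 0.68 + 0.36
= 1.04


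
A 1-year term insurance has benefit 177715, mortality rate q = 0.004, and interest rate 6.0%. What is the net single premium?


NSP = benefit * q * v
v = 1/(1+i) = 0.943396
NSP = 177715 * 0.004 * 0.943396
= 670.6226


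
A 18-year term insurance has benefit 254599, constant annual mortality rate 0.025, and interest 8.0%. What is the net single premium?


NSP = benefit * sum_{k=0}^{n-1} k_p_x * q * v^(k+1)
With constant q=0.025, v=0.925926
Sum = 0.20032
NSP = 254599 * 0.20032
= 51001.2942


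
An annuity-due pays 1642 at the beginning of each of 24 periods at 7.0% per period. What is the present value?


PV_due = PMT * (1-(1+i)^(-n))/i * (1+i)
PV_immediate = 18832.6464
PV_due = 18832.6464 * 1.07
= 20150.9317


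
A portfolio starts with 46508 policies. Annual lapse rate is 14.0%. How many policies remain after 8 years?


remaining = initial * (1 - lapse)^years
= 46508 * (1 - 0.14)^8
= 46508 * 0.299218
= 13916.0274


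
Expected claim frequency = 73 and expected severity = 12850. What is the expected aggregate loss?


E[S] = E[N] * E[X]
= 73 * 12850
= 938050


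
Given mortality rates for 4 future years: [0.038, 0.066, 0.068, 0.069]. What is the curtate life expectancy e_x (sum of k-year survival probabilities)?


e_x = sum_{k=1}^{n} k_p_x
k_p_x values:
  1_p_x = 0.962
  2_p_x = 0.898508
  3_p_x = 0.837409
  4_p_x = 0.779628
e_x = 3.4775


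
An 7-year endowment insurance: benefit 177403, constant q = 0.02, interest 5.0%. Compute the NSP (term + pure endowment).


Term component = 19414.9535
Pure endowment = 7_p_x * v^7 * benefit = 0.868126 * 0.710681 * 177403 = 109450.6629
NSP = 128865.6163


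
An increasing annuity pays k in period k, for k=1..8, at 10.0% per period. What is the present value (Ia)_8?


(Ia)_n = sum_{k=1}^{n} k * v^k, v = 1/(1+i)
v = 0.909091
Sum computed term by term:
(Ia)_8 = 21.3636


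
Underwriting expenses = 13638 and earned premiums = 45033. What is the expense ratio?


Expense ratio = expenses / premiums
= 13638 / 45033
= 0.3028


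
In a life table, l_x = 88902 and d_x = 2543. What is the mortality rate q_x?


q_x = d_x / l_x
= 2543 / 88902
= 0.0286


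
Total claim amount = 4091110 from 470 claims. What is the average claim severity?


severity = total / number
= 4091110 / 470
= 8704.4894


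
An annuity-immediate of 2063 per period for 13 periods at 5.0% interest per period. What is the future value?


FV = PMT * ((1+i)^n - 1) / i
= 2063 * ((1.05)^13 - 1) / 0.05
= 2063 * (1.885649 - 1) / 0.05
= 36541.8836


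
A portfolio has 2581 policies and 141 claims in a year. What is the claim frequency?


frequency = claims / policies
= 141 / 2581
= 0.0546
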